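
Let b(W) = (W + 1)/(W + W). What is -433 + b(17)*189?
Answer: -5660/17 ≈ -332.94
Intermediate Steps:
b(W) = (1 + W)/(2*W) (b(W) = (1 + W)/((2*W)) = (1 + W)*(1/(2*W)) = (1 + W)/(2*W))
-433 + b(17)*189 = -433 + ((1/2)*(1 + 17)/17)*189 = -433 + ((1/2)*(1/17)*18)*189 = -433 + (9/17)*189 = -433 + 1701/17 = -5660/17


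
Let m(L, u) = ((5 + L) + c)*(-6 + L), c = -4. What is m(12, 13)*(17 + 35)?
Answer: 4056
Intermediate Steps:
m(L, u) = (1 + L)*(-6 + L) (m(L, u) = ((5 + L) - 4)*(-6 + L) = (1 + L)*(-6 + L))
m(12, 13)*(17 + 35) = (-6 + 12² - 5*12)*(17 + 35) = (-6 + 144 - 60)*52 = 78*52 = 4056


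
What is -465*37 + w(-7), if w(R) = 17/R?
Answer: -120452/7 ≈ -17207.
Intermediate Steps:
-465*37 + w(-7) = -465*37 + 17/(-7) = -17205 + 17*(-⅐) = -17205 - 17/7 = -120452/7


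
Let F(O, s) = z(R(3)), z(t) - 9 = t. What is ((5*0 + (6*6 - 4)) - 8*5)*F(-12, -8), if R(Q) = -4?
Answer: -40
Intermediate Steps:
z(t) = 9 + t
F(O, s) = 5 (F(O, s) = 9 - 4 = 5)
((5*0 + (6*6 - 4)) - 8*5)*F(-12, -8) = ((5*0 + (6*6 - 4)) - 8*5)*5 = ((0 + (36 - 4)) - 40)*5 = ((0 + 32) - 40)*5 = (32 - 40)*5 = -8*5 = -40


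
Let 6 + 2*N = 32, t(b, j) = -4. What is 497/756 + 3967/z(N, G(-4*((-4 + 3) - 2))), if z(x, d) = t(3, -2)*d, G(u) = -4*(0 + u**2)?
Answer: 16445/6912 ≈ 2.3792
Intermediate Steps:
N = 13 (N = -3 + (1/2)*32 = -3 + 16 = 13)
G(u) = -4*u**2
z(x, d) = -4*d
497/756 + 3967/z(N, G(-4*((-4 + 3) - 2))) = 497/756 + 3967/((-(-16)*(-4*((-4 + 3) - 2))**2)) = 497*(1/756) + 3967/((-(-16)*(-4*(-1 - 2))**2)) = 71/108 + 3967/((-(-16)*(-4*(-3))**2)) = 71/108 + 3967/((-(-16)*12**2)) = 71/108 + 3967/((-(-16)*144)) = 71/108 + 3967/((-4*(-576))) = 71/108 + 3967/2304 = 16445/6912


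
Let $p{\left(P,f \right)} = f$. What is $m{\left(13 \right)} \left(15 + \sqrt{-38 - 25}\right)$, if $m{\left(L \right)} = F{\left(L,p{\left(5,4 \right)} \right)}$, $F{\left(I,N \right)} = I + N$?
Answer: $255 + 51 i \sqrt{7} \approx 255.0 + 134.93 i$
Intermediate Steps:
$m{\left(L \right)} = 4 + L$ ($m{\left(L \right)} = L + 4 = 4 + L$)
$m{\left(13 \right)} \left(15 + \sqrt{-38 - 25}\right) = \left(4 + 13\right) \left(15 + \sqrt{-38 - 25}\right) = 17 \left(15 + \sqrt{-63}\right) = 17 \left(15 + 3 i \sqrt{7}\right) = 255 + 51 i \sqrt{7}$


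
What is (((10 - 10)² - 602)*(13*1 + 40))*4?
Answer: -127624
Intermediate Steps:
(((10 - 10)² - 602)*(13*1 + 40))*4 = ((0² - 602)*(13 + 40))*4 = ((0 - 602)*53)*4 = -602*53*4 = -31906*4 = -127624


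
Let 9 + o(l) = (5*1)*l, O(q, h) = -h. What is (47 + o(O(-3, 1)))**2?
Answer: 1089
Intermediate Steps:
o(l) = -9 + 5*l (o(l) = -9 + (5*1)*l = -9 + 5*l)
(47 + o(O(-3, 1)))**2 = (47 + (-9 + 5*(-1*1)))**2 = (47 + (-9 + 5*(-1)))**2 = (47 + (-9 - 5))**2 = (47 - 14)**2 = 33**2 = 1089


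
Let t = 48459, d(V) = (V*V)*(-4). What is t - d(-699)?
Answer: 2002863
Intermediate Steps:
d(V) = -4*V**2 (d(V) = V**2*(-4) = -4*V**2)
t - d(-699) = 48459 - (-4)*(-699)**2 = 48459 - (-4)*488601 = 48459 - 1*(-1954404) = 48459 + 1954404 = 2002863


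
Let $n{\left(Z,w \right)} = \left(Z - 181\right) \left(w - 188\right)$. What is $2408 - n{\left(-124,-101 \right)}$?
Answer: $-85737$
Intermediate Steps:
$n{\left(Z,w \right)} = \left(-188 + w\right) \left(-181 + Z\right)$ ($n{\left(Z,w \right)} = \left(-181 + Z\right) \left(-188 + w\right) = \left(-188 + w\right) \left(-181 + Z\right)$)
$2408 - n{\left(-124,-101 \right)} = 2408 - \left(34028 - -23312 - -18281 - -12524\right) = 2408 - \left(34028 + 23312 + 18281 + 12524\right) = 2408 - 88145 = -85737$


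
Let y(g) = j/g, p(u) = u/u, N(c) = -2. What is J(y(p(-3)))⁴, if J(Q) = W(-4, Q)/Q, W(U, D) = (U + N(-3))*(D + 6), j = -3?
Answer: 1296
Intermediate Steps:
p(u) = 1
y(g) = -3/g
W(U, D) = (-2 + U)*(6 + D) (W(U, D) = (U - 2)*(D + 6) = (-2 + U)*(6 + D))
J(Q) = (-36 - 6*Q)/Q (J(Q) = (-12 - 2*Q + 6*(-4) + Q*(-4))/Q = (-12 - 2*Q - 24 - 4*Q)/Q = (-36 - 6*Q)/Q)
J(y(p(-3)))⁴ = (-6 - 36/((-3/1)))⁴ = (-6 - 36/((-3*1)))⁴ = (-6 - 36/(-3))⁴ = (-6 - 36*(-⅓))⁴ = (-6 + 12)⁴ = 6⁴ = 1296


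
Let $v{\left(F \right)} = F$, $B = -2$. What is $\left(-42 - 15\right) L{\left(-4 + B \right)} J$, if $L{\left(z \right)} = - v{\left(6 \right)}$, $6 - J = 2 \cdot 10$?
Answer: $-4788$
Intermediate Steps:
$J = -14$ ($J = 6 - 2 \cdot 10 = 6 - 20 = -14$)
$L{\left(z \right)} = -6$ ($L{\left(z \right)} = \left(-1\right) 6 = -6$)
$\left(-42 - 15\right) L{\left(-4 + B \right)} J = \left(-42 - 15\right) \left(-6\right) \left(-14\right) = \left(-57\right) \left(-6\right) \left(-14\right) = 342 \left(-14\right) = -4788$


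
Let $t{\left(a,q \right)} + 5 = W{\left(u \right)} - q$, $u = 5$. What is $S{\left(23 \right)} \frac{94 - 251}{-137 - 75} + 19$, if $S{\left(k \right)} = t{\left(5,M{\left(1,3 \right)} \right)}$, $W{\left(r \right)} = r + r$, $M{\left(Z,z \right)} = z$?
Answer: $\frac{2171}{106} \approx 20.481$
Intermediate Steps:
$W{\left(r \right)} = 2 r$
$t{\left(a,q \right)} = 5 - q$ ($t{\left(a,q \right)} = -5 - \left(-10 + q\right) = 5 - q$)
$S{\left(k \right)} = 2$ ($S{\left(k \right)} = 5 - 3 = 2$)
$S{\left(23 \right)} \frac{94 - 251}{-137 - 75} + 19 = 2 \frac{94 - 251}{-137 - 75} + 19 = 2 \left(- \frac{157}{-212}\right) + 19 = 2 \left(\left(-157\right) \left(- \frac{1}{212}\right)\right) + 19 = 2 \cdot \frac{157}{212} + 19 = \frac{157}{106} + 19 = \frac{2171}{106}$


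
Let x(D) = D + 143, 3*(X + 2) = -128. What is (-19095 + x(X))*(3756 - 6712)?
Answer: 168462440/3 ≈ 5.6154e+7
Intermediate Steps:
X = -134/3 (X = -2 + (⅓)*(-128) = -2 - 128/3 = -134/3 ≈ -44.667)
x(D) = 143 + D
(-19095 + x(X))*(3756 - 6712) = (-19095 + (143 - 134/3))*(3756 - 6712) = (-19095 + 295/3)*(-2956) = -56990/3*(-2956) = 168462440/3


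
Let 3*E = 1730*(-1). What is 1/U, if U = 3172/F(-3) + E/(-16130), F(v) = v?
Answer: -1613/1705421 ≈ -0.00094581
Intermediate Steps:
E = -1730/3 (E = (1730*(-1))/3 = (⅓)*(-1730) = -1730/3 ≈ -576.67)
U = -1705421/1613 (U = 3172/(-3) - 1730/3/(-16130) = 3172*(-⅓) - 1730/3*(-1/16130) = -3172/3 + 173/4839 = -1705421/1613 ≈ -1057.3)
1/U = 1/(-1705421/1613) = -1613/1705421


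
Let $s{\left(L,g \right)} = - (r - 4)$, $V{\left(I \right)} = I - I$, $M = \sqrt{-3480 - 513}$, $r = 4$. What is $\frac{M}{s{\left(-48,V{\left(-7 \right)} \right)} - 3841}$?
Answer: $- \frac{11 i \sqrt{33}}{3841} \approx - 0.016452 i$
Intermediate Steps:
$M = 11 i \sqrt{33}$ ($M = \sqrt{-3993} = 11 i \sqrt{33} \approx 63.19 i$)
$V{\left(I \right)} = 0$
$s{\left(L,g \right)} = 0$ ($s{\left(L,g \right)} = - (4 - 4) = \left(-1\right) 0 = 0$)
$\frac{M}{s{\left(-48,V{\left(-7 \right)} \right)} - 3841} = \frac{11 i \sqrt{33}}{0 - 3841} = \frac{11 i \sqrt{33}}{-3841} = 11 i \sqrt{33} \left(- \frac{1}{3841}\right) = - \frac{11 i \sqrt{33}}{3841}$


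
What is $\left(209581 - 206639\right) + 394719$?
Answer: $397661$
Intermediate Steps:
$\left(209581 - 206639\right) + 394719 = 2942 + 394719 = 397661$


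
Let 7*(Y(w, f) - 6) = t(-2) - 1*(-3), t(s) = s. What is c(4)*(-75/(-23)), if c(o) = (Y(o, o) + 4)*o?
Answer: 21300/161 ≈ 132.30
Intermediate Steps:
Y(w, f) = 43/7 (Y(w, f) = 6 + (-2 - 1*(-3))/7 = 6 + (-2 + 3)/7 = 6 + (⅐)*1 = 6 + ⅐ = 43/7)
c(o) = 71*o/7 (c(o) = (43/7 + 4)*o = 71*o/7)
c(4)*(-75/(-23)) = ((71/7)*4)*(-75/(-23)) = 284*(-75*(-1/23))/7 = (284/7)*(75/23) = 21300/161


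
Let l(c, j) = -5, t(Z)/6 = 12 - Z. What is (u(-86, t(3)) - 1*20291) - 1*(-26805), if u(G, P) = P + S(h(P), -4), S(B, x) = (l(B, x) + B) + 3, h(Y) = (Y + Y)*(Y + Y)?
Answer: 18230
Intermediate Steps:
t(Z) = 72 - 6*Z (t(Z) = 6*(12 - Z) = 72 - 6*Z)
h(Y) = 4*Y² (h(Y) = (2*Y)*(2*Y) = 4*Y²)
S(B, x) = -2 + B (S(B, x) = (-5 + B) + 3 = -2 + B)
u(G, P) = -2 + P + 4*P² (u(G, P) = P + (-2 + 4*P²) = -2 + P + 4*P²)
(u(-86, t(3)) - 1*20291) - 1*(-26805) = ((-2 + (72 - 6*3) + 4*(72 - 6*3)²) - 1*20291) - 1*(-26805) = ((-2 + (72 - 18) + 4*(72 - 18)²) - 20291) + 26805 = ((-2 + 54 + 4*54²) - 20291) + 26805 = ((-2 + 54 + 4*2916) - 20291) + 26805 = ((-2 + 54 + 11664) - 20291) + 26805 = (11716 - 20291) + 26805 = -8575 + 26805 = 18230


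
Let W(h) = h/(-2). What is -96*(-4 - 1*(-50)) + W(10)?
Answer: -4421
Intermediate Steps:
W(h) = -h/2 (W(h) = h*(-½) = -h/2)
-96*(-4 - 1*(-50)) + W(10) = -96*(-4 - 1*(-50)) - ½*10 = -96*(-4 + 50) - 5 = -96*46 - 5 = -4416 - 5 = -4421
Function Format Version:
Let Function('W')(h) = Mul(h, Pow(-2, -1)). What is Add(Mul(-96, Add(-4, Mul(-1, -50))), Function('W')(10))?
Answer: -4421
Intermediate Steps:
Function('W')(h) = Mul(Rational(-1, 2), h) (Function('W')(h) = Mul(h, Rational(-1, 2)) = Mul(Rational(-1, 2), h))
Add(Mul(-96, Add(-4, Mul(-1, -50))), Function('W')(10)) = Add(Mul(-96, Add(-4, Mul(-1, -50))), Mul(Rational(-1, 2), 10)) = Add(Mul(-96, Add(-4, 50)), -5) = Add(Mul(-96, 46), -5) = Add(-4416, -5) = -4421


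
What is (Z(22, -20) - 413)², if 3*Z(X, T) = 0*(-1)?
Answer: 170569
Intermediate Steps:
Z(X, T) = 0 (Z(X, T) = (0*(-1))/3 = (⅓)*0 = 0)
(Z(22, -20) - 413)² = (0 - 413)² = (-413)² = 170569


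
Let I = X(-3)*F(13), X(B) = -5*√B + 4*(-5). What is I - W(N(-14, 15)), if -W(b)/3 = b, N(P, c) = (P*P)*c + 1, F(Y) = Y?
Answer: 8563 - 65*I*√3 ≈ 8563.0 - 112.58*I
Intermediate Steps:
N(P, c) = 1 + c*P² (N(P, c) = P²*c + 1 = c*P² + 1 = 1 + c*P²)
W(b) = -3*b
X(B) = -20 - 5*√B (X(B) = -5*√B - 20 = -20 - 5*√B)
I = -260 - 65*I*√3 (I = (-20 - 5*I*√3)*13 = -260 - 65*I*√3 ≈ -260.0 - 112.58*I)
I - W(N(-14, 15)) = (-260 - 65*I*√3) - (-3)*(1 + 15*(-14)²) = (-260 - 65*I*√3) - (-3)*(1 + 15*196) = (-260 - 65*I*√3) - (-3)*(1 + 2940) = (-260 - 65*I*√3) - (-3)*2941 = (-260 - 65*I*√3) - 1*(-8823) = (-260 - 65*I*√3) + 8823 = 8563 - 65*I*√3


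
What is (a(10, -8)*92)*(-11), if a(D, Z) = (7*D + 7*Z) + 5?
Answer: -19228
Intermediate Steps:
a(D, Z) = 5 + 7*D + 7*Z
(a(10, -8)*92)*(-11) = ((5 + 7*10 + 7*(-8))*92)*(-11) = ((5 + 70 - 56)*92)*(-11) = (19*92)*(-11) = 1748*(-11) = -19228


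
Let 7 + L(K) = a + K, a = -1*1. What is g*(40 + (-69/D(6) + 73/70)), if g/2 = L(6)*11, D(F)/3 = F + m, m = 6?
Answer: -180763/105 ≈ -1721.6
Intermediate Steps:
D(F) = 18 + 3*F (D(F) = 3*(F + 6) = 3*(6 + F) = 18 + 3*F)
a = -1
L(K) = -8 + K (L(K) = -7 + (-1 + K) = -8 + K)
g = -44 (g = 2*((-8 + 6)*11) = 2*(-2*11) = 2*(-22) = -44)
g*(40 + (-69/D(6) + 73/70)) = -44*(40 + (-69/(18 + 3*6) + 73/70)) = -44*(40 + (-69/(18 + 18) + 73*(1/70))) = -44*(40 + (-69/36 + 73/70)) = -44*(40 + (-69*1/36 + 73/70)) = -44*(40 + (-23/12 + 73/70)) = -44*(40 - 367/420) = -44*16433/420 = -180763/105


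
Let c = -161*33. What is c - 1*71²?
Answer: -10354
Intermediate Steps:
c = -5313
c - 1*71² = -5313 - 1*71² = -5313 - 1*5041 = -5313 - 5041 = -10354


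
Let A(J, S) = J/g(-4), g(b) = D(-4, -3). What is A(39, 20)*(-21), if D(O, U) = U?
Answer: 273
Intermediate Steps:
g(b) = -3
A(J, S) = -J/3 (A(J, S) = J/(-3) = J*(-⅓) = -J/3)
A(39, 20)*(-21) = -⅓*39*(-21) = -13*(-21) = 273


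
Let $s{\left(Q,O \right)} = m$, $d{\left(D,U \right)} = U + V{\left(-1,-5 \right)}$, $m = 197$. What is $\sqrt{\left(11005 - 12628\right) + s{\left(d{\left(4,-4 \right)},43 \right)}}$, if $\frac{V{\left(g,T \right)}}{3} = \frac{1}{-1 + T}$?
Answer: $i \sqrt{1426} \approx 37.762 i$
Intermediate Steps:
$V{\left(g,T \right)} = \frac{3}{-1 + T}$
$d{\left(D,U \right)} = - \frac{1}{2} + U$ ($d{\left(D,U \right)} = U + \frac{3}{-1 - 5} = U + \frac{3}{-6} = U + 3 \left(- \frac{1}{6}\right) = U - \frac{1}{2} = - \frac{1}{2} + U$)
$s{\left(Q,O \right)} = 197$
$\sqrt{\left(11005 - 12628\right) + s{\left(d{\left(4,-4 \right)},43 \right)}} = \sqrt{\left(11005 - 12628\right) + 197} = \sqrt{-1623 + 197} = \sqrt{-1426} = i \sqrt{1426}$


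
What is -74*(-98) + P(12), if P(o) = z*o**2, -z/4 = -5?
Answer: 10132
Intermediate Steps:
z = 20 (z = -4*(-5) = 20)
P(o) = 20*o**2
-74*(-98) + P(12) = -74*(-98) + 20*12**2 = 7252 + 20*144 = 7252 + 2880 = 10132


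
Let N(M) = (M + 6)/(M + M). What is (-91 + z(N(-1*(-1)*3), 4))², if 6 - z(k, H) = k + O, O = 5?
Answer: 33489/4 ≈ 8372.3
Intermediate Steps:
N(M) = (6 + M)/(2*M) (N(M) = (6 + M)/((2*M)) = (6 + M)*(1/(2*M)) = (6 + M)/(2*M))
z(k, H) = 1 - k (z(k, H) = 6 - (k + 5) = 6 - (5 + k) = 6 + (-5 - k) = 1 - k)
(-91 + z(N(-1*(-1)*3), 4))² = (-91 + (1 - (6 - 1*(-1)*3)/(2*(-1*(-1)*3))))² = (-91 + (1 - (6 + 1*3)/(2*(1*3))))² = (-91 + (1 - (6 + 3)/(2*3)))² = (-91 + (1 - 9/(2*3)))² = (-91 + (1 - 1*3/2))² = (-91 + (1 - 3/2))² = (-91 - ½)² = (-183/2)² = 33489/4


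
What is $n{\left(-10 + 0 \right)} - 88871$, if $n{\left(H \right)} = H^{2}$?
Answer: $-88771$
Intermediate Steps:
$n{\left(-10 + 0 \right)} - 88871 = \left(-10 + 0\right)^{2} - 88871 = \left(-10\right)^{2} - 88871 = 100 - 88871 = -88771$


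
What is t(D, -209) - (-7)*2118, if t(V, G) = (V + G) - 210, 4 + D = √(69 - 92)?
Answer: 14403 + I*√23 ≈ 14403.0 + 4.7958*I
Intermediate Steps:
D = -4 + I*√23 (D = -4 + √(69 - 92) = -4 + √(-23) = -4 + I*√23 ≈ -4.0 + 4.7958*I)
t(V, G) = -210 + G + V (t(V, G) = (G + V) - 210 = -210 + G + V)
t(D, -209) - (-7)*2118 = (-210 - 209 + (-4 + I*√23)) - (-7)*2118 = (-423 + I*√23) - 1*(-14826) = (-423 + I*√23) + 14826 = 14403 + I*√23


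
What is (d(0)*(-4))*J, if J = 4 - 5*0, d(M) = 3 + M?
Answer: -48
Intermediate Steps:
J = 4 (J = 4 + 0 = 4)
(d(0)*(-4))*J = ((3 + 0)*(-4))*4 = (3*(-4))*4 = -12*4 = -48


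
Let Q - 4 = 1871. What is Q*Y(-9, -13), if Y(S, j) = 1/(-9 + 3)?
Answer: -625/2 ≈ -312.50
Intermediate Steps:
Q = 1875 (Q = 4 + 1871 = 1875)
Y(S, j) = -⅙ (Y(S, j) = 1/(-6) = -⅙)
Q*Y(-9, -13) = 1875*(-⅙) = -625/2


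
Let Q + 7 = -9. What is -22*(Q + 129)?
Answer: -2486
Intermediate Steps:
Q = -16 (Q = -7 - 9 = -16)
-22*(Q + 129) = -22*(-16 + 129) = -22*113 = -2486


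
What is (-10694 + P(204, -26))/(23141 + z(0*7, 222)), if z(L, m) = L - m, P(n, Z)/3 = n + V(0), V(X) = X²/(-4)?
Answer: -10082/22919 ≈ -0.43990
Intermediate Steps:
V(X) = -X²/4
P(n, Z) = 3*n (P(n, Z) = 3*(n - ¼*0²) = 3*(n - ¼*0) = 3*(n + 0) = 3*n)
(-10694 + P(204, -26))/(23141 + z(0*7, 222)) = (-10694 + 3*204)/(23141 + (0*7 - 1*222)) = (-10694 + 612)/(23141 + (0 - 222)) = -10082/(23141 - 222) = -10082/22919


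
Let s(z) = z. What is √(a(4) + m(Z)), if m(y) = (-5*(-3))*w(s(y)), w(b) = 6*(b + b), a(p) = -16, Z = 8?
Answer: 4*√89 ≈ 37.736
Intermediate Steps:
w(b) = 12*b (w(b) = 6*(2*b) = 12*b)
m(y) = 180*y (m(y) = (-5*(-3))*(12*y) = 15*(12*y) = 180*y)
√(a(4) + m(Z)) = √(-16 + 180*8) = √(-16 + 1440) = √1424 = 4*√89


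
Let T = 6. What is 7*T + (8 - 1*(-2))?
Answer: 52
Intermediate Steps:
7*T + (8 - 1*(-2)) = 7*6 + (8 - 1*(-2)) = 42 + (8 + 2) = 42 + 10 = 52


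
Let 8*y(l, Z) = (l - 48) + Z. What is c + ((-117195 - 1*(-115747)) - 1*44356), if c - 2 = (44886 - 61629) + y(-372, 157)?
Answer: -500623/8 ≈ -62578.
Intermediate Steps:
y(l, Z) = -6 + Z/8 + l/8 (y(l, Z) = ((l - 48) + Z)/8 = ((-48 + l) + Z)/8 = (-48 + Z + l)/8 = -6 + Z/8 + l/8)
c = -134191/8 (c = 2 + ((44886 - 61629) + (-6 + (1/8)*157 + (1/8)*(-372))) = 2 + (-16743 + (-6 + 157/8 - 93/2)) = 2 + (-16743 - 263/8) = 2 - 134207/8 = -134191/8 ≈ -16774.)
c + ((-117195 - 1*(-115747)) - 1*44356) = -134191/8 + ((-117195 - 1*(-115747)) - 1*44356) = -134191/8 + ((-117195 + 115747) - 44356) = -134191/8 + (-1448 - 44356) = -134191/8 - 45804 = -500623/8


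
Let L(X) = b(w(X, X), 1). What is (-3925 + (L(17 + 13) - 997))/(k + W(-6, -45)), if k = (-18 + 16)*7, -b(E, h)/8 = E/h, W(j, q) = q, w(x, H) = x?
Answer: 5162/59 ≈ 87.492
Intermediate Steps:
b(E, h) = -8*E/h
L(X) = -8*X (L(X) = -8*X/1 = -8*X*1 = -8*X)
k = -14 (k = -2*7 = -14)
(-3925 + (L(17 + 13) - 997))/(k + W(-6, -45)) = (-3925 + (-8*(17 + 13) - 997))/(-14 - 45) = (-3925 + (-8*30 - 997))/(-59) = (-3925 + (-240 - 997))*(-1/59) = (-3925 - 1237)*(-1/59) = -5162*(-1/59) = 5162/59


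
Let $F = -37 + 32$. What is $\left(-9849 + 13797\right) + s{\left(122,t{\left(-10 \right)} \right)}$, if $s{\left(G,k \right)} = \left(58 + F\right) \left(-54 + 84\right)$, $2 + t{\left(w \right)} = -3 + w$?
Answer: $5538$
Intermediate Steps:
$F = -5$
$t{\left(w \right)} = -5 + w$ ($t{\left(w \right)} = -2 + \left(-3 + w\right) = -5 + w$)
$s{\left(G,k \right)} = 1590$ ($s{\left(G,k \right)} = \left(58 - 5\right) \left(-54 + 84\right) = 53 \cdot 30 = 1590$)
$\left(-9849 + 13797\right) + s{\left(122,t{\left(-10 \right)} \right)} = \left(-9849 + 13797\right) + 1590 = 3948 + 1590 = 5538$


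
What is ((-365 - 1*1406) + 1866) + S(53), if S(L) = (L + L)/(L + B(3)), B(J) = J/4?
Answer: 20849/215 ≈ 96.972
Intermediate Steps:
B(J) = J/4 (B(J) = J*(1/4) = J/4)
S(L) = 2*L/(3/4 + L) (S(L) = (L + L)/(L + (1/4)*3) = (2*L)/(L + 3/4) = (2*L)/(3/4 + L) = 2*L/(3/4 + L))
((-365 - 1*1406) + 1866) + S(53) = ((-365 - 1*1406) + 1866) + 8*53/(3 + 4*53) = ((-365 - 1406) + 1866) + 8*53/(3 + 212) = (-1771 + 1866) + 8*53/215 = 95 + 8*53*(1/215) = 95 + 424/215 = 20849/215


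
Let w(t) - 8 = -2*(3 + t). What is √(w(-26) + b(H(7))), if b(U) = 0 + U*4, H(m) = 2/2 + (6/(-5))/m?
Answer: √70210/35 ≈ 7.5706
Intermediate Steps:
H(m) = 1 - 6/(5*m) (H(m) = 2*(½) + (6*(-⅕))/m = 1 - 6/(5*m))
w(t) = 2 - 2*t (w(t) = 8 - 2*(3 + t) = 8 + (-6 - 2*t) = 2 - 2*t)
b(U) = 4*U (b(U) = 0 + 4*U = 4*U)
√(w(-26) + b(H(7))) = √((2 - 2*(-26)) + 4*((-6/5 + 7)/7)) = √((2 + 52) + 4*((⅐)*(29/5))) = √(54 + 4*(29/35)) = √(54 + 116/35) = √(2006/35) = √70210/35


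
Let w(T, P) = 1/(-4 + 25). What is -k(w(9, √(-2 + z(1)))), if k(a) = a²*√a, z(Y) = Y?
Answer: -√21/9261 ≈ -0.00049482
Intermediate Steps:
w(T, P) = 1/21
k(a) = a^(5/2)
-k(w(9, √(-2 + z(1)))) = -(1/21)^(5/2) = -√21/9261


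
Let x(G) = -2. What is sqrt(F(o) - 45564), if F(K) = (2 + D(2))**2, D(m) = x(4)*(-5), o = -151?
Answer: 2*I*sqrt(11355) ≈ 213.12*I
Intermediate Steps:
D(m) = 10 (D(m) = -2*(-5) = 10)
F(K) = 144 (F(K) = (2 + 10)**2 = 12**2 = 144)
sqrt(F(o) - 45564) = sqrt(144 - 45564) = sqrt(-45420) = 2*I*sqrt(11355)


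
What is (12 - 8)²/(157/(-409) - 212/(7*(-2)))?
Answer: 45808/42255 ≈ 1.0841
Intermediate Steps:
(12 - 8)²/(157/(-409) - 212/(7*(-2))) = 4²/(157*(-1/409) - 212/(-14)) = 16/(-157/409 - 212*(-1/14)) = 16/(-157/409 + 106/7) = 16/(42255/2863) = 16*(2863/42255) = 45808/42255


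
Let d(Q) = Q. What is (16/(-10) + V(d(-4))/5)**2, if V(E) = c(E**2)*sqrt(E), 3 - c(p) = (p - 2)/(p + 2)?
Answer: 3584/2025 - 128*I/45 ≈ 1.7699 - 2.8444*I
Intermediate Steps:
c(p) = 3 - (-2 + p)/(2 + p) (c(p) = 3 - (p - 2)/(p + 2) = 3 - (-2 + p)/(2 + p))
V(E) = 2*sqrt(E)*(4 + E**2)/(2 + E**2) (V(E) = (2*(4 + E**2)/(2 + E**2))*sqrt(E) = 2*sqrt(E)*(4 + E**2)/(2 + E**2))
(16/(-10) + V(d(-4))/5)**2 = (16/(-10) + (2*sqrt(-4)*(4 + (-4)**2)/(2 + (-4)**2))/5)**2 = (16*(-1/10) + (2*(2*I)*(4 + 16)/(2 + 16))*(1/5))**2 = (-8/5 + (2*(2*I)*20/18)*(1/5))**2 = (-8/5 + (2*(2*I)*(1/18)*20)*(1/5))**2 = (-8/5 + (40*I/9)*(1/5))**2 = (-8/5 + 8*I/9)**2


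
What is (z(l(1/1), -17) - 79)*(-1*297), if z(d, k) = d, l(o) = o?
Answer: 23166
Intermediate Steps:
(z(l(1/1), -17) - 79)*(-1*297) = (1/1 - 79)*(-1*297) = (1 - 79)*(-297) = -78*(-297) = 23166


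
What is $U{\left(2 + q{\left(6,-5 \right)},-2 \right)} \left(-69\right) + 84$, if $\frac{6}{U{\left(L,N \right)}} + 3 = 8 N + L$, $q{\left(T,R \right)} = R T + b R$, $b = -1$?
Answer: $\frac{657}{7} \approx 93.857$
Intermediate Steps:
$q{\left(T,R \right)} = - R + R T$ ($q{\left(T,R \right)} = R T - R = - R + R T$)
$U{\left(L,N \right)} = \frac{6}{-3 + L + 8 N}$ ($U{\left(L,N \right)} = \frac{6}{-3 + \left(8 N + L\right)} = \frac{6}{-3 + \left(L + 8 N\right)} = \frac{6}{-3 + L + 8 N}$)
$U{\left(2 + q{\left(6,-5 \right)},-2 \right)} \left(-69\right) + 84 = \frac{6}{-3 + \left(2 - 5 \left(-1 + 6\right)\right) + 8 \left(-2\right)} \left(-69\right) + 84 = \frac{6}{-3 + \left(2 - 25\right) - 16} \left(-69\right) + 84 = \frac{6}{-3 - 23 - 16} \left(-69\right) + 84 = \frac{6}{-42} \left(-69\right) + 84 = 6 \left(- \frac{1}{42}\right) \left(-69\right) + 84 = \left(- \frac{1}{7}\right) \left(-69\right) + 84 = \frac{69}{7} + 84 = \frac{657}{7}$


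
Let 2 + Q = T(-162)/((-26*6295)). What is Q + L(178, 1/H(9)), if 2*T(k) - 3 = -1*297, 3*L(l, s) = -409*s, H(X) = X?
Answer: -75775241/4419090 ≈ -17.147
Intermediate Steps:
L(l, s) = -409*s/3 (L(l, s) = (-409*s)/3 = -409*s/3)
T(k) = -147 (T(k) = 3/2 + (-1*297)/2 = 3/2 + (½)*(-297) = 3/2 - 297/2 = -147)
Q = -327193/163670 (Q = -2 - 147/((-26*6295)) = -2 - 147/(-163670) = -2 - 147*(-1/163670) = -2 + 147/163670 = -327193/163670 ≈ -1.9991)
Q + L(178, 1/H(9)) = -327193/163670 - 409/3/9 = -327193/163670 - 409/3*⅑ = -327193/163670 - 409/27 = -75775241/4419090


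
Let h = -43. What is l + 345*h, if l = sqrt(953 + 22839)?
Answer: -14835 + 4*sqrt(1487) ≈ -14681.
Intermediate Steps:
l = 4*sqrt(1487) (l = sqrt(23792) = 4*sqrt(1487) ≈ 154.25)
l + 345*h = 4*sqrt(1487) + 345*(-43) = 4*sqrt(1487) - 14835 = -14835 + 4*sqrt(1487)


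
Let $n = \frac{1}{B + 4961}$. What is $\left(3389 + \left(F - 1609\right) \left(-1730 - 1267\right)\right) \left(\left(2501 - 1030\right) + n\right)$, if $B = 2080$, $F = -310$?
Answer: $\frac{59602519069184}{7041} \approx 8.4651 \cdot 10^{9}$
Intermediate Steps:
$n = \frac{1}{7041}$ ($n = \frac{1}{2080 + 4961} = \frac{1}{7041} \approx 0.00014203$)
$\left(3389 + \left(F - 1609\right) \left(-1730 - 1267\right)\right) \left(\left(2501 - 1030\right) + n\right) = \left(3389 + \left(-310 - 1609\right) \left(-1730 - 1267\right)\right) \left(\left(2501 - 1030\right) + \frac{1}{7041}\right) = \left(3389 - -5751243\right) \left(\left(2501 - 1030\right) + \frac{1}{7041}\right) = \left(3389 + 5751243\right) \left(1471 + \frac{1}{7041}\right) = 5754632 \cdot \frac{10357312}{7041} = \frac{59602519069184}{7041}$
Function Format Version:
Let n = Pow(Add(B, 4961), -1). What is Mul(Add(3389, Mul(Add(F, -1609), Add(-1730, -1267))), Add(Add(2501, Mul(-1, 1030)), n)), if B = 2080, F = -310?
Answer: Rational(59602519069184, 7041) ≈ 8.4651e+9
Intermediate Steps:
n = Rational(1, 7041) (n = Pow(Add(2080, 4961), -1) = Pow(7041, -1) = Rational(1, 7041) ≈ 0.00014203)
Mul(Add(3389, Mul(Add(F, -1609), Add(-1730, -1267))), Add(Add(2501, Mul(-1, 1030)), n)) = Mul(Add(3389, Mul(Add(-310, -1609), Add(-1730, -1267))), Add(Add(2501, Mul(-1, 1030)), Rational(1, 7041))) = Mul(Add(3389, Mul(-1919, -2997)), Add(Add(2501, -1030), Rational(1, 7041))) = Mul(Add(3389, 5751243), Add(1471, Rational(1, 7041))) = Mul(5754632, Rational(10357312, 7041)) = Rational(59602519069184, 7041)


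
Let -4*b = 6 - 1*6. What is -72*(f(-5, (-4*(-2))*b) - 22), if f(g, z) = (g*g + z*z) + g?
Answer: 144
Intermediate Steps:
b = 0 (b = -(6 - 1*6)/4 = -(6 - 6)/4 = -1/4*0 = 0)
f(g, z) = g + g**2 + z**2 (f(g, z) = (g**2 + z**2) + g = g + g**2 + z**2)
-72*(f(-5, (-4*(-2))*b) - 22) = -72*((-5 + (-5)**2 + (-4*(-2)*0)**2) - 22) = -72*((-5 + 25 + (8*0)**2) - 22) = -72*((-5 + 25 + 0**2) - 22) = -72*((-5 + 25 + 0) - 22) = -72*(20 - 22) = -72*(-2) = 144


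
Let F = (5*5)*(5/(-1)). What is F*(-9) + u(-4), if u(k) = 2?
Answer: 1127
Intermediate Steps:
F = -125 (F = 25*(5*(-1)) = 25*(-5) = -125)
F*(-9) + u(-4) = -125*(-9) + 2 = 1125 + 2 = 1127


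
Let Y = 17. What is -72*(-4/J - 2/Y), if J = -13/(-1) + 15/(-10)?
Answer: 13104/391 ≈ 33.514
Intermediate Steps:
J = 23/2 (J = -13*(-1) + 15*(-1/10) = 13 - 3/2 = 23/2 ≈ 11.500)
-72*(-4/J - 2/Y) = -72*(-4/23/2 - 2/17) = -72*(-4*2/23 - 2*1/17) = -72*(-8/23 - 2/17) = -72*(-182/391) = 13104/391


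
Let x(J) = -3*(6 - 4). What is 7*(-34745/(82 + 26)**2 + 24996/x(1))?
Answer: -340388783/11664 ≈ -29183.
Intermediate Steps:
x(J) = -6 (x(J) = -3*2 = -6)
7*(-34745/(82 + 26)**2 + 24996/x(1)) = 7*(-34745/(82 + 26)**2 + 24996/(-6)) = 7*(-34745/(108**2) + 24996*(-1/6)) = 7*(-34745/11664 - 4166) = 7*(-48626969/11664) = -340388783/11664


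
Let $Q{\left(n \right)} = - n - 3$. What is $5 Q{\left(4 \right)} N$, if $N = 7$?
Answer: $-245$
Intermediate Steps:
$Q{\left(n \right)} = -3 - n$
$5 Q{\left(4 \right)} N = 5 \left(-3 - 4\right) 7 = 5 \left(-7\right) 7 = \left(-35\right) 7 = -245$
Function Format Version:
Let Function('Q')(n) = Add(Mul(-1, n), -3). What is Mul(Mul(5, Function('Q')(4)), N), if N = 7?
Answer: -245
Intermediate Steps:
Function('Q')(n) = Add(-3, Mul(-1, n))
Mul(Mul(5, Function('Q')(4)), N) = Mul(Mul(5, Add(-3, Mul(-1, 4))), 7) = Mul(Mul(5, Add(-3, -4)), 7) = Mul(Mul(5, -7), 7) = Mul(-35, 7) = -245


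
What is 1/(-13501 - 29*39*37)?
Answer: -1/55348 ≈ -1.8068e-5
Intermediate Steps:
1/(-13501 - 29*39*37) = 1/(-13501 - 1131*37) = 1/(-13501 - 41847) = 1/(-55348) = -1/55348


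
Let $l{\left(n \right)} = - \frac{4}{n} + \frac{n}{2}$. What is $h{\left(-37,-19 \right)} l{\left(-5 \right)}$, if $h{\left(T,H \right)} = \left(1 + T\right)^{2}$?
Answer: $- \frac{11016}{5} \approx -2203.2$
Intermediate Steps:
$l{\left(n \right)} = \frac{n}{2} - \frac{4}{n}$ ($l{\left(n \right)} = - \frac{4}{n} + n \frac{1}{2} = - \frac{4}{n} + \frac{n}{2} = \frac{n}{2} - \frac{4}{n}$)
$h{\left(-37,-19 \right)} l{\left(-5 \right)} = \left(1 - 37\right)^{2} \left(\frac{1}{2} \left(-5\right) - \frac{4}{-5}\right) = \left(-36\right)^{2} \left(- \frac{5}{2} - - \frac{4}{5}\right) = 1296 \left(- \frac{5}{2} + \frac{4}{5}\right) = 1296 \left(- \frac{17}{10}\right) = - \frac{11016}{5}$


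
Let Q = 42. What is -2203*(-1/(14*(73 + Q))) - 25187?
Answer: -40548867/1610 ≈ -25186.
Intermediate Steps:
-2203*(-1/(14*(73 + Q))) - 25187 = -2203*(-1/(14*(73 + 42))) - 25187 = -2203/((-14*115)) - 25187 = -2203/(-1610) - 25187 = -2203*(-1/1610) - 25187 = 2203/1610 - 25187 = -40548867/1610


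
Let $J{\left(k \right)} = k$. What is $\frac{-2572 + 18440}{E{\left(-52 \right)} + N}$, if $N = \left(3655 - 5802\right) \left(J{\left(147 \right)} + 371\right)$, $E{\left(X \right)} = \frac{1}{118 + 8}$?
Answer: $- \frac{1999368}{140130395} \approx -0.014268$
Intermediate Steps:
$E{\left(X \right)} = \frac{1}{126}$
$N = -1112146$ ($N = \left(3655 - 5802\right) \left(147 + 371\right) = \left(-2147\right) 518 = -1112146$)
$\frac{-2572 + 18440}{E{\left(-52 \right)} + N} = \frac{-2572 + 18440}{\frac{1}{126} - 1112146} = \frac{15868}{- \frac{140130395}{126}} = 15868 \left(- \frac{126}{140130395}\right) = - \frac{1999368}{140130395}$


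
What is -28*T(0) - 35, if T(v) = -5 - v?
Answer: 105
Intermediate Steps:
-28*T(0) - 35 = -28*(-5 - 1*0) - 35 = -28*(-5 + 0) - 35 = -28*(-5) - 35 = 140 - 35 = 105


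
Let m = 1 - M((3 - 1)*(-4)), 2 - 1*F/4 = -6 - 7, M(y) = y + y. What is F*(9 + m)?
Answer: 1560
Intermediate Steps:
M(y) = 2*y
F = 60 (F = 8 - 4*(-6 - 7) = 8 - 4*(-13) = 8 + 52 = 60)
m = 17 (m = 1 - 2*(3 - 1)*(-4) = 1 - 2*2*(-4) = 1 - 2*(-8) = 1 - 1*(-16) = 1 + 16 = 17)
F*(9 + m) = 60*(9 + 17) = 60*26 = 1560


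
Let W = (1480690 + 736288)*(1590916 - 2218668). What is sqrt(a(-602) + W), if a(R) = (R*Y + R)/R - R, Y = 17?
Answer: 2*I*sqrt(347928093209) ≈ 1.1797e+6*I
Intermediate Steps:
W = -1391712373456 (W = 2216978*(-627752) = -1391712373456)
a(R) = 18 - R (a(R) = (R*17 + R)/R - R = (17*R + R)/R - R = (18*R)/R - R = 18 - R)
sqrt(a(-602) + W) = sqrt((18 - 1*(-602)) - 1391712373456) = sqrt((18 + 602) - 1391712373456) = sqrt(620 - 1391712373456) = sqrt(-1391712372836) = 2*I*sqrt(347928093209)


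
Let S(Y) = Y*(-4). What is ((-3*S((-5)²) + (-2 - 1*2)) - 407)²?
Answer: 12321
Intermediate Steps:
S(Y) = -4*Y
((-3*S((-5)²) + (-2 - 1*2)) - 407)² = ((-(-12)*(-5)² + (-2 - 1*2)) - 407)² = ((-(-12)*25 + (-2 - 2)) - 407)² = ((-3*(-100) - 4) - 407)² = ((300 - 4) - 407)² = (296 - 407)² = (-111)² = 12321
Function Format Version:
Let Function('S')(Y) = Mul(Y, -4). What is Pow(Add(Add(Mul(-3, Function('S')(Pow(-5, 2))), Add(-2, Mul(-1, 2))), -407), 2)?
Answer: 12321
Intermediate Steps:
Function('S')(Y) = Mul(-4, Y)
Pow(Add(Add(Mul(-3, Function('S')(Pow(-5, 2))), Add(-2, Mul(-1, 2))), -407), 2) = Pow(Add(Add(Mul(-3, Mul(-4, Pow(-5, 2))), Add(-2, Mul(-1, 2))), -407), 2) = Pow(Add(Add(Mul(-3, Mul(-4, 25)), Add(-2, -2)), -407), 2) = Pow(Add(Add(Mul(-3, -100), -4), -407), 2) = Pow(Add(Add(300, -4), -407), 2) = Pow(Add(296, -407), 2) = Pow(-111, 2) = 12321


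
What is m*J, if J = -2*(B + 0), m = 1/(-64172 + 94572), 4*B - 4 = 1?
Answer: -1/12160 ≈ -8.2237e-5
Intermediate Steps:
B = 5/4 (B = 1 + (1/4)*1 = 1 + 1/4 = 5/4 ≈ 1.2500)
m = 1/30400 ≈ 3.2895e-5
J = -5/2 (J = -2*(5/4 + 0) = -2*5/4 = -5/2 ≈ -2.5000)
m*J = (1/30400)*(-5/2) = -1/12160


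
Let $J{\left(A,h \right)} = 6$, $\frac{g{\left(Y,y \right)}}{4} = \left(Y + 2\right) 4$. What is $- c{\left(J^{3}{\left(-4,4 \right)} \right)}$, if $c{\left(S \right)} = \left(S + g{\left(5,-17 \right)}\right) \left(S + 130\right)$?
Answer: $-113488$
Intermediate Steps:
$g{\left(Y,y \right)} = 32 + 16 Y$ ($g{\left(Y,y \right)} = 4 \left(Y + 2\right) 4 = 4 \left(2 + Y\right) 4 = 4 \left(8 + 4 Y\right) = 32 + 16 Y$)
$c{\left(S \right)} = \left(112 + S\right) \left(130 + S\right)$ ($c{\left(S \right)} = \left(S + \left(32 + 16 \cdot 5\right)\right) \left(S + 130\right) = \left(S + \left(32 + 80\right)\right) \left(130 + S\right) = \left(S + 112\right) \left(130 + S\right) = \left(112 + S\right) \left(130 + S\right)$)
$- c{\left(J^{3}{\left(-4,4 \right)} \right)} = - (14560 + \left(6^{3}\right)^{2} + 242 \cdot 6^{3}) = - (14560 + 216^{2} + 242 \cdot 216) = - (14560 + 46656 + 52272) = \left(-1\right) 113488 = -113488$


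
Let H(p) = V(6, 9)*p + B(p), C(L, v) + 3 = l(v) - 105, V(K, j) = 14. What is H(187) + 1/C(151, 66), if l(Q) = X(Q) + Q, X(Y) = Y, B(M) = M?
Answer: 67321/24 ≈ 2805.0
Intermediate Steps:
l(Q) = 2*Q (l(Q) = Q + Q = 2*Q)
C(L, v) = -108 + 2*v (C(L, v) = -3 + (2*v - 105) = -3 + (-105 + 2*v) = -108 + 2*v)
H(p) = 15*p (H(p) = 14*p + p = 15*p)
H(187) + 1/C(151, 66) = 15*187 + 1/(-108 + 2*66) = 2805 + 1/(-108 + 132) = 2805 + 1/24 = 67321/24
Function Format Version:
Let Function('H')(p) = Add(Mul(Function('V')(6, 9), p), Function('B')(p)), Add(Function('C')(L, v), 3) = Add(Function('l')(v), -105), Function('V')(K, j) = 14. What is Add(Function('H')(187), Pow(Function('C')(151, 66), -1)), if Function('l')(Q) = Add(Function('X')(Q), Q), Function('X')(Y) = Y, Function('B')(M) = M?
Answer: Rational(67321, 24) ≈ 2805.0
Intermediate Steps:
Function('l')(Q) = Mul(2, Q) (Function('l')(Q) = Add(Q, Q) = Mul(2, Q))
Function('C')(L, v) = Add(-108, Mul(2, v)) (Function('C')(L, v) = Add(-3, Add(Mul(2, v), -105)) = Add(-3, Add(-105, Mul(2, v))) = Add(-108, Mul(2, v)))
Function('H')(p) = Mul(15, p) (Function('H')(p) = Add(Mul(14, p), p) = Mul(15, p))
Add(Function('H')(187), Pow(Function('C')(151, 66), -1)) = Add(Mul(15, 187), Pow(Add(-108, Mul(2, 66)), -1)) = Add(2805, Pow(Add(-108, 132), -1)) = Add(2805, Pow(24, -1)) = Add(2805, Rational(1, 24)) = Rational(67321, 24)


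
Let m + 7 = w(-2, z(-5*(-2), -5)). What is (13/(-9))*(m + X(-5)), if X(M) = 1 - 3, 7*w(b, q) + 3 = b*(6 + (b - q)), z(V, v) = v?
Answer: 52/3 ≈ 17.333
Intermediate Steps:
w(b, q) = -3/7 + b*(6 + b - q)/7 (w(b, q) = -3/7 + (b*(6 + (b - q)))/7 = -3/7 + (b*(6 + b - q))/7 = -3/7 + b*(6 + b - q)/7)
X(M) = -2
m = -10 (m = -7 + (-3/7 + (⅐)*(-2)² + (6/7)*(-2) - ⅐*(-2)*(-5)) = -7 + (-3/7 + (⅐)*4 - 12/7 - 10/7) = -7 + (-3/7 + 4/7 - 12/7 - 10/7) = -7 - 3 = -10)
(13/(-9))*(m + X(-5)) = (13/(-9))*(-10 - 2) = (13*(-⅑))*(-12) = -13/9*(-12) = 52/3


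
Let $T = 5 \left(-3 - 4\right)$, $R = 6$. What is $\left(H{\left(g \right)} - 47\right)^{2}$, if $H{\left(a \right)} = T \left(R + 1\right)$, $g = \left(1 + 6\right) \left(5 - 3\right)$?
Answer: $85264$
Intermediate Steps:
$T = -35$ ($T = 5 \left(-7\right) = -35$)
$g = 14$ ($g = 7 \cdot 2 = 14$)
$H{\left(a \right)} = -245$ ($H{\left(a \right)} = - 35 \left(6 + 1\right) = \left(-35\right) 7 = -245$)
$\left(H{\left(g \right)} - 47\right)^{2} = \left(-245 - 47\right)^{2} = \left(-292\right)^{2} = 85264$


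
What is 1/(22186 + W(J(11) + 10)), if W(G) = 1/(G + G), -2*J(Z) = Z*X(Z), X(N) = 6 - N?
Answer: 75/1663951 ≈ 4.5073e-5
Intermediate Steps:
J(Z) = -Z*(6 - Z)/2
W(G) = 1/(2*G)
1/(22186 + W(J(11) + 10)) = 1/(22186 + 1/(2*((½)*11*(-6 + 11) + 10))) = 1/(22186 + 1/(2*((½)*11*5 + 10))) = 1/(22186 + 1/(2*(55/2 + 10))) = 1/(22186 + 1/(2*(75/2))) = 1/(22186 + (½)*(2/75)) = 1/(22186 + 1/75) = 1/(1663951/75) = 75/1663951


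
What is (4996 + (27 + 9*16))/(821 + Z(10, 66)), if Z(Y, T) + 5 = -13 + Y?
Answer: 5167/813 ≈ 6.3555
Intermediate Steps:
Z(Y, T) = -18 + Y (Z(Y, T) = -5 + (-13 + Y) = -18 + Y)
(4996 + (27 + 9*16))/(821 + Z(10, 66)) = (4996 + (27 + 9*16))/(821 + (-18 + 10)) = (4996 + (27 + 144))/(821 - 8) = (4996 + 171)/813 = 5167*(1/813) = 5167/813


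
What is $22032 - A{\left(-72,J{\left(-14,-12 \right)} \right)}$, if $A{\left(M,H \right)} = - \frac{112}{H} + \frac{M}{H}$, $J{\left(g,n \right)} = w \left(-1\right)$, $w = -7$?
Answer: $\frac{154408}{7} \approx 22058.0$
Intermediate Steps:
$J{\left(g,n \right)} = 7$ ($J{\left(g,n \right)} = \left(-7\right) \left(-1\right) = 7$)
$22032 - A{\left(-72,J{\left(-14,-12 \right)} \right)} = 22032 - \frac{-112 - 72}{7} = 22032 - \frac{1}{7} \left(-184\right) = 22032 - - \frac{184}{7} = 22032 + \frac{184}{7} = \frac{154408}{7}$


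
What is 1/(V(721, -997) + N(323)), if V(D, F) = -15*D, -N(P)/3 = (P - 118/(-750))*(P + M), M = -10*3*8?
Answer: -125/11410147 ≈ -1.0955e-5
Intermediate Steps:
M = -240 (M = -30*8 = -240)
N(P) = -3*(-240 + P)*(59/375 + P) (N(P) = -3*(P - 118/(-750))*(P - 240) = -3*(P - 118*(-1/750))*(-240 + P) = -3*(P + 59/375)*(-240 + P) = -3*(59/375 + P)*(-240 + P) = -3*(-240 + P)*(59/375 + P))
1/(V(721, -997) + N(323)) = 1/(-15*721 + (2832/25 - 3*323**2 + (89941/125)*323)) = 1/(-10815 + (2832/25 - 3*104329 + 29050943/125)) = 1/(-10815 + (2832/25 - 312987 + 29050943/125)) = 1/(-10815 - 10058272/125) = 1/(-11410147/125) = -125/11410147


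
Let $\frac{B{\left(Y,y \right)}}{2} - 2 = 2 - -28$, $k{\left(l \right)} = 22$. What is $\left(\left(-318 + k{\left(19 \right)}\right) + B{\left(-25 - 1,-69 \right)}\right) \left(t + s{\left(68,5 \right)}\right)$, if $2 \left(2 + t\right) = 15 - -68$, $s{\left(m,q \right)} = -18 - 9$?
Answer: $-2900$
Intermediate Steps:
$s{\left(m,q \right)} = -27$
$B{\left(Y,y \right)} = 64$ ($B{\left(Y,y \right)} = 4 + 2 \left(2 - -28\right) = 4 + 2 \left(2 + 28\right) = 4 + 2 \cdot 30 = 4 + 60 = 64$)
$t = \frac{79}{2}$ ($t = -2 + \frac{15 - -68}{2} = -2 + \frac{15 + 68}{2} = -2 + \frac{1}{2} \cdot 83 = -2 + \frac{83}{2} = \frac{79}{2} \approx 39.5$)
$\left(\left(-318 + k{\left(19 \right)}\right) + B{\left(-25 - 1,-69 \right)}\right) \left(t + s{\left(68,5 \right)}\right) = \left(\left(-318 + 22\right) + 64\right) \left(\frac{79}{2} - 27\right) = \left(-296 + 64\right) \frac{25}{2} = \left(-232\right) \frac{25}{2} = -2900$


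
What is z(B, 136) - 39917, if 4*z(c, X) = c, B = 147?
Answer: -159521/4 ≈ -39880.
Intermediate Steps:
z(c, X) = c/4
z(B, 136) - 39917 = (¼)*147 - 39917 = 147/4 - 39917 = -159521/4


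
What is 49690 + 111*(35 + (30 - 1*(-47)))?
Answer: 62122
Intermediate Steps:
49690 + 111*(35 + (30 - 1*(-47))) = 49690 + 111*(35 + (30 + 47)) = 49690 + 111*(35 + 77) = 49690 + 111*112 = 49690 + 12432 = 62122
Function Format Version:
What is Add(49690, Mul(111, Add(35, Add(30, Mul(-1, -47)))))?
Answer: 62122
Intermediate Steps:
Add(49690, Mul(111, Add(35, Add(30, Mul(-1, -47))))) = Add(49690, Mul(111, Add(35, Add(30, 47)))) = Add(49690, Mul(111, Add(35, 77))) = Add(49690, Mul(111, 112)) = Add(49690, 12432) = 62122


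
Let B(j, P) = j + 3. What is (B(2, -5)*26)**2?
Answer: 16900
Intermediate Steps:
B(j, P) = 3 + j
(B(2, -5)*26)**2 = ((3 + 2)*26)**2 = (5*26)**2 = 130**2 = 16900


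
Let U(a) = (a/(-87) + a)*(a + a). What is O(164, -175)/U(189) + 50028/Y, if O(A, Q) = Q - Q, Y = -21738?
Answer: -8338/3623 ≈ -2.3014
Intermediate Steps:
O(A, Q) = 0
U(a) = 172*a**2/87 (U(a) = (a*(-1/87) + a)*(2*a) = (-a/87 + a)*(2*a) = (86*a/87)*(2*a) = 172*a**2/87)
O(164, -175)/U(189) + 50028/Y = 0/(((172/87)*189**2)) + 50028/(-21738) = 0/(((172/87)*35721)) + 50028*(-1/21738) = 0/(2048004/29) - 8338/3623 = 0*(29/2048004) - 8338/3623 = 0 - 8338/3623 = -8338/3623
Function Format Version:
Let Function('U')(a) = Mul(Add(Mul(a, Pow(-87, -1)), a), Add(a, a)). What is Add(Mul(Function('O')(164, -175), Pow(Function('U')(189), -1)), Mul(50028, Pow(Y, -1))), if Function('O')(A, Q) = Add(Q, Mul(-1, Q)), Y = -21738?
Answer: Rational(-8338, 3623) ≈ -2.3014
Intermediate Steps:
Function('O')(A, Q) = 0
Function('U')(a) = Mul(Rational(172, 87), Pow(a, 2)) (Function('U')(a) = Mul(Add(Mul(a, Rational(-1, 87)), a), Mul(2, a)) = Mul(Add(Mul(Rational(-1, 87), a), a), Mul(2, a)) = Mul(Mul(Rational(86, 87), a), Mul(2, a)) = Mul(Rational(172, 87), Pow(a, 2)))
Add(Mul(Function('O')(164, -175), Pow(Function('U')(189), -1)), Mul(50028, Pow(Y, -1))) = Add(Mul(0, Pow(Mul(Rational(172, 87), Pow(189, 2)), -1)), Mul(50028, Pow(-21738, -1))) = Add(Mul(0, Pow(Mul(Rational(172, 87), 35721), -1)), Mul(50028, Rational(-1, 21738))) = Add(Mul(0, Pow(Rational(2048004, 29), -1)), Rational(-8338, 3623)) = Add(Mul(0, Rational(29, 2048004)), Rational(-8338, 3623)) = Add(0, Rational(-8338, 3623)) = Rational(-8338, 3623)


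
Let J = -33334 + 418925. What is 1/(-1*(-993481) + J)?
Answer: 1/1379072 ≈ 7.2513e-7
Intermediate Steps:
J = 385591
1/(-1*(-993481) + J) = 1/(-1*(-993481) + 385591) = 1/(993481 + 385591) = 1/1379072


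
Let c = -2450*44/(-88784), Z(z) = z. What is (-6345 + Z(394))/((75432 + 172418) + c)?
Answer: -66044198/2750652775 ≈ -0.024010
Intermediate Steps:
c = 13475/11098 (c = -107800*(-1/88784) = 13475/11098 ≈ 1.2142)
(-6345 + Z(394))/((75432 + 172418) + c) = (-6345 + 394)/((75432 + 172418) + 13475/11098) = -5951/(247850 + 13475/11098) = -5951/2750652775/11098 = -5951*11098/2750652775 = -66044198/2750652775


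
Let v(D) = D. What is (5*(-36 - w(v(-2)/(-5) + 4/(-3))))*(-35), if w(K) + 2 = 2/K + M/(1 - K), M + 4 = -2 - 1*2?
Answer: 140675/29 ≈ 4850.9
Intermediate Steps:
M = -8 (M = -4 + (-2 - 1*2) = -4 + (-2 - 2) = -4 - 4 = -8)
w(K) = -2 - 8/(1 - K) + 2/K (w(K) = -2 + (2/K - 8/(1 - K)) = -2 + (-8/(1 - K) + 2/K) = -2 - 8/(1 - K) + 2/K)
(5*(-36 - w(v(-2)/(-5) + 4/(-3))))*(-35) = (5*(-36 - 2*(-1 - (-2/(-5) + 4/(-3))² + 6*(-2/(-5) + 4/(-3)))/((-2/(-5) + 4/(-3))*(-1 + (-2/(-5) + 4/(-3))))))*(-35) = (5*(-36 - 2*(-1 - (-2*(-⅕) + 4*(-⅓))² + 6*(-2*(-⅕) + 4*(-⅓)))/((-2*(-⅕) + 4*(-⅓))*(-1 + (-2*(-⅕) + 4*(-⅓))))))*(-35) = (5*(-36 - 2*(-1 - (⅖ - 4/3)² + 6*(⅖ - 4/3))/((⅖ - 4/3)*(-1 + (⅖ - 4/3)))))*(-35) = (5*(-36 - 2*(-1 - (-14/15)² + 6*(-14/15))/((-14/15)*(-1 - 14/15))))*(-35) = (5*(-36 - 2*(-15)*(-1 - 1*196/225 - 28/5)/(14*(-29/15))))*(-35) = (5*(-36 - 2*(-15)*(-15)*(-1 - 196/225 - 28/5)/(14*29)))*(-35) = (5*(-36 - 2*(-15)*(-15)*(-1681)/(14*29*225)))*(-35) = (5*(-36 - 1*(-1681/203)))*(-35) = (5*(-36 + 1681/203))*(-35) = (5*(-5627/203))*(-35) = -28135/203*(-35) = 140675/29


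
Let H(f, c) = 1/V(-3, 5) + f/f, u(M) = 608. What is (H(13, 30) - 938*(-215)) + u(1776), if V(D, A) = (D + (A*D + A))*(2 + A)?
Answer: 18407388/91 ≈ 2.0228e+5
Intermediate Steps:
V(D, A) = (2 + A)*(A + D + A*D) (V(D, A) = (D + (A + A*D))*(2 + A) = (A + D + A*D)*(2 + A) = (2 + A)*(A + D + A*D))
H(f, c) = 90/91 (H(f, c) = 1/(5² + 2*5 + 2*(-3) - 3*5² + 3*5*(-3)) + f/f = 1/(25 + 10 - 6 - 3*25 - 45) + 1 = 1/(25 + 10 - 6 - 75 - 45) + 1 = 1/(-91) + 1 = 1*(-1/91) + 1 = -1/91 + 1 = 90/91)
(H(13, 30) - 938*(-215)) + u(1776) = (90/91 - 938*(-215)) + 608 = (90/91 + 201670) + 608 = 18352060/91 + 608 = 18407388/91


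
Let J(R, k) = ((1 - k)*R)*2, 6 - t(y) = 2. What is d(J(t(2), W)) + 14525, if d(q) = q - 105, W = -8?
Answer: 14492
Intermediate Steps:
t(y) = 4 (t(y) = 6 - 1*2 = 6 - 2 = 4)
J(R, k) = 2*R*(1 - k) (J(R, k) = (R*(1 - k))*2 = 2*R*(1 - k))
d(q) = -105 + q
d(J(t(2), W)) + 14525 = (-105 + 2*4*(1 - 1*(-8))) + 14525 = (-105 + 2*4*(1 + 8)) + 14525 = (-105 + 2*4*9) + 14525 = (-105 + 72) + 14525 = -33 + 14525 = 14492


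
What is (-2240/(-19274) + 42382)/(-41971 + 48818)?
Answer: 408436454/65984539 ≈ 6.1899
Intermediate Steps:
(-2240/(-19274) + 42382)/(-41971 + 48818) = (-2240*(-1/19274) + 42382)/6847 = (1120/9637 + 42382)*(1/6847) = (408436454/9637)*(1/6847) = 408436454/65984539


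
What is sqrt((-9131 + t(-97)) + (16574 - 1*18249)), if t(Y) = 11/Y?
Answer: I*sqrt(101674721)/97 ≈ 103.95*I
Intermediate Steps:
sqrt((-9131 + t(-97)) + (16574 - 1*18249)) = sqrt((-9131 + 11/(-97)) + (16574 - 1*18249)) = sqrt((-9131 + 11*(-1/97)) + (16574 - 18249)) = sqrt((-9131 - 11/97) - 1675) = sqrt(-885718/97 - 1675) = sqrt(-1048193/97) = I*sqrt(101674721)/97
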